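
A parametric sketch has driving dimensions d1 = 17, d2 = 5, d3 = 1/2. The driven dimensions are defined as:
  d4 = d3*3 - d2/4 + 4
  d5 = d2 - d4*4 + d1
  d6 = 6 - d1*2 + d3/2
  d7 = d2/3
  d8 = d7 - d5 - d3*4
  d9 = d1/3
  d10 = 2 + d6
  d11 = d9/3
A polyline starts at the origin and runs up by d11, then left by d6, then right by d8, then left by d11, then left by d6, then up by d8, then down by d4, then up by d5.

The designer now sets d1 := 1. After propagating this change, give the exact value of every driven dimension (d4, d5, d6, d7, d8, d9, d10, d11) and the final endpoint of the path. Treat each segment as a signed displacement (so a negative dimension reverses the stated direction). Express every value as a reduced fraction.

d4 = 17/4
d5 = -11
d6 = 17/4
d7 = 5/3
d8 = 32/3
d9 = 1/3
d10 = 25/4
d11 = 1/9
endpoint = (37/18, -161/36)

Apply edit: d1 := 1
  d4 = d3*3 - d2/4 + 4 = 17/4
  d5 = d2 - d4*4 + d1 = -11
  d6 = 6 - d1*2 + d3/2 = 17/4
  d7 = d2/3 = 5/3
  d8 = d7 - d5 - d3*4 = 32/3
  d9 = d1/3 = 1/3
  d10 = 2 + d6 = 25/4
  d11 = d9/3 = 1/9
Walk from origin (0, 0):
  seg 1: up by d11 = 1/9 → (0, 1/9)
  seg 2: left by d6 = 17/4 → (-17/4, 1/9)
  seg 3: right by d8 = 32/3 → (77/12, 1/9)
  seg 4: left by d11 = 1/9 → (227/36, 1/9)
  seg 5: left by d6 = 17/4 → (37/18, 1/9)
  seg 6: up by d8 = 32/3 → (37/18, 97/9)
  seg 7: down by d4 = 17/4 → (37/18, 235/36)
  seg 8: up by d5 = -11 → (37/18, -161/36)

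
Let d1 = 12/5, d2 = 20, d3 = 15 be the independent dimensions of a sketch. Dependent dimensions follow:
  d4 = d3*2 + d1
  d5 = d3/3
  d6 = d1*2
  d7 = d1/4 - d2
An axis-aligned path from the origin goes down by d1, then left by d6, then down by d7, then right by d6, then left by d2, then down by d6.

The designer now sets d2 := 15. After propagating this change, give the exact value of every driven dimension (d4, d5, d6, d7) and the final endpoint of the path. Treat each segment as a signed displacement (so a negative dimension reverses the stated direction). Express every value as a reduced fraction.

Apply edit: d2 := 15
  d4 = d3*2 + d1 = 162/5
  d5 = d3/3 = 5
  d6 = d1*2 = 24/5
  d7 = d1/4 - d2 = -72/5
Walk from origin (0, 0):
  seg 1: down by d1 = 12/5 → (0, -12/5)
  seg 2: left by d6 = 24/5 → (-24/5, -12/5)
  seg 3: down by d7 = -72/5 → (-24/5, 12)
  seg 4: right by d6 = 24/5 → (0, 12)
  seg 5: left by d2 = 15 → (-15, 12)
  seg 6: down by d6 = 24/5 → (-15, 36/5)

d4 = 162/5
d5 = 5
d6 = 24/5
d7 = -72/5
endpoint = (-15, 36/5)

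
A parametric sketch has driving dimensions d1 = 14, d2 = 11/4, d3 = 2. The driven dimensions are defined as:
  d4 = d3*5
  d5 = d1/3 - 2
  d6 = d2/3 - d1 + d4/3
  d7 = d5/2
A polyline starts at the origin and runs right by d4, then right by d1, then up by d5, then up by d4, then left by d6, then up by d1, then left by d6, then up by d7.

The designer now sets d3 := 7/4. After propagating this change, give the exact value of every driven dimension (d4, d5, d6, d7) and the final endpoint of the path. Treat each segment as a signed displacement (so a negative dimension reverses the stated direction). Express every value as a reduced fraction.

d4 = 35/4
d5 = 8/3
d6 = -61/6
d7 = 4/3
endpoint = (517/12, 107/4)

Apply edit: d3 := 7/4
  d4 = d3*5 = 35/4
  d5 = d1/3 - 2 = 8/3
  d6 = d2/3 - d1 + d4/3 = -61/6
  d7 = d5/2 = 4/3
Walk from origin (0, 0):
  seg 1: right by d4 = 35/4 → (35/4, 0)
  seg 2: right by d1 = 14 → (91/4, 0)
  seg 3: up by d5 = 8/3 → (91/4, 8/3)
  seg 4: up by d4 = 35/4 → (91/4, 137/12)
  seg 5: left by d6 = -61/6 → (395/12, 137/12)
  seg 6: up by d1 = 14 → (395/12, 305/12)
  seg 7: left by d6 = -61/6 → (517/12, 305/12)
  seg 8: up by d7 = 4/3 → (517/12, 107/4)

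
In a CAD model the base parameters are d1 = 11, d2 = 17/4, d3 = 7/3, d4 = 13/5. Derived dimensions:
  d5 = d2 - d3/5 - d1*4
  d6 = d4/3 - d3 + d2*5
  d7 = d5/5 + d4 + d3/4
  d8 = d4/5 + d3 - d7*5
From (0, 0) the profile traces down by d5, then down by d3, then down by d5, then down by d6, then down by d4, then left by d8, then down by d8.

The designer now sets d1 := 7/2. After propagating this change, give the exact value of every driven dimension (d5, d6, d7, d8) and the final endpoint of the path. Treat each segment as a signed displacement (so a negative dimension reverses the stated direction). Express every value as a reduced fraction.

d5 = -613/60
d6 = 1187/60
d7 = 57/50
d8 = -427/150
endpoint = (427/150, -431/300)

Apply edit: d1 := 7/2
  d5 = d2 - d3/5 - d1*4 = -613/60
  d6 = d4/3 - d3 + d2*5 = 1187/60
  d7 = d5/5 + d4 + d3/4 = 57/50
  d8 = d4/5 + d3 - d7*5 = -427/150
Walk from origin (0, 0):
  seg 1: down by d5 = -613/60 → (0, 613/60)
  seg 2: down by d3 = 7/3 → (0, 473/60)
  seg 3: down by d5 = -613/60 → (0, 181/10)
  seg 4: down by d6 = 1187/60 → (0, -101/60)
  seg 5: down by d4 = 13/5 → (0, -257/60)
  seg 6: left by d8 = -427/150 → (427/150, -257/60)
  seg 7: down by d8 = -427/150 → (427/150, -431/300)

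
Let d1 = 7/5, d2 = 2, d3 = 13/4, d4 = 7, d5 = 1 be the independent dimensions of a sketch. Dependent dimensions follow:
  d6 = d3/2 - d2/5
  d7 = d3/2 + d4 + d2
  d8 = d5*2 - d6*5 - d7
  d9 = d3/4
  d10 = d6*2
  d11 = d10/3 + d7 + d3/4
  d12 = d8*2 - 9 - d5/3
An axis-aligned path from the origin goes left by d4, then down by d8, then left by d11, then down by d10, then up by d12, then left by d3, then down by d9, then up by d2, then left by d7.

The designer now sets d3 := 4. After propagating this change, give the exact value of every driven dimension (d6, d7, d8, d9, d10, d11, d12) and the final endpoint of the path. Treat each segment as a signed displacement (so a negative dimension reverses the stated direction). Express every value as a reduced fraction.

d6 = 8/5
d7 = 11
d8 = -17
d9 = 1
d10 = 16/5
d11 = 196/15
d12 = -130/3
endpoint = (-526/15, -428/15)

Apply edit: d3 := 4
  d6 = d3/2 - d2/5 = 8/5
  d7 = d3/2 + d4 + d2 = 11
  d8 = d5*2 - d6*5 - d7 = -17
  d9 = d3/4 = 1
  d10 = d6*2 = 16/5
  d11 = d10/3 + d7 + d3/4 = 196/15
  d12 = d8*2 - 9 - d5/3 = -130/3
Walk from origin (0, 0):
  seg 1: left by d4 = 7 → (-7, 0)
  seg 2: down by d8 = -17 → (-7, 17)
  seg 3: left by d11 = 196/15 → (-301/15, 17)
  seg 4: down by d10 = 16/5 → (-301/15, 69/5)
  seg 5: up by d12 = -130/3 → (-301/15, -443/15)
  seg 6: left by d3 = 4 → (-361/15, -443/15)
  seg 7: down by d9 = 1 → (-361/15, -458/15)
  seg 8: up by d2 = 2 → (-361/15, -428/15)
  seg 9: left by d7 = 11 → (-526/15, -428/15)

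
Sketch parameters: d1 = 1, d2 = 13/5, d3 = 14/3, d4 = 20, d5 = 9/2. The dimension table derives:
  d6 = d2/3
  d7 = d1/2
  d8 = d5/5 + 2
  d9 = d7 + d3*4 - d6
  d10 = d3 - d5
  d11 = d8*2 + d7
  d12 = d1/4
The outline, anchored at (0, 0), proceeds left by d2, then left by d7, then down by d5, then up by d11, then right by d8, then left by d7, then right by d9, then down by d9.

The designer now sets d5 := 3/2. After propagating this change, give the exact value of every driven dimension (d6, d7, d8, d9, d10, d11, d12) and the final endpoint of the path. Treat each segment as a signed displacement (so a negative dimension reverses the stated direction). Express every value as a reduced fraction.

d6 = 13/15
d7 = 1/2
d8 = 23/10
d9 = 183/10
d10 = 19/6
d11 = 51/10
d12 = 1/4
endpoint = (17, -147/10)

Apply edit: d5 := 3/2
  d6 = d2/3 = 13/15
  d7 = d1/2 = 1/2
  d8 = d5/5 + 2 = 23/10
  d9 = d7 + d3*4 - d6 = 183/10
  d10 = d3 - d5 = 19/6
  d11 = d8*2 + d7 = 51/10
  d12 = d1/4 = 1/4
Walk from origin (0, 0):
  seg 1: left by d2 = 13/5 → (-13/5, 0)
  seg 2: left by d7 = 1/2 → (-31/10, 0)
  seg 3: down by d5 = 3/2 → (-31/10, -3/2)
  seg 4: up by d11 = 51/10 → (-31/10, 18/5)
  seg 5: right by d8 = 23/10 → (-4/5, 18/5)
  seg 6: left by d7 = 1/2 → (-13/10, 18/5)
  seg 7: right by d9 = 183/10 → (17, 18/5)
  seg 8: down by d9 = 183/10 → (17, -147/10)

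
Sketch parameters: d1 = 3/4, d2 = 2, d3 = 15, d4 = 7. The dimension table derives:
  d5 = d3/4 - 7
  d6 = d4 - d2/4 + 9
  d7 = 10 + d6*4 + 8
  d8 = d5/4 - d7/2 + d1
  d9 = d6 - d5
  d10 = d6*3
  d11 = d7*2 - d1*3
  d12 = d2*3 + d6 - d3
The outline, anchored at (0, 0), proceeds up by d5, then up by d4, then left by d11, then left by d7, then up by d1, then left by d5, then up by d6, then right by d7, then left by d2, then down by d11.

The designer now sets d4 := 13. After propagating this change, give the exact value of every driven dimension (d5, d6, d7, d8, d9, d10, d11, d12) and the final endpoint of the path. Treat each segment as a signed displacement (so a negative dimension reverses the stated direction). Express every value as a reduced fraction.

d5 = -13/4
d6 = 43/2
d7 = 104
d8 = -833/16
d9 = 99/4
d10 = 129/2
d11 = 823/4
d12 = 25/2
endpoint = (-409/2, -695/4)

Apply edit: d4 := 13
  d5 = d3/4 - 7 = -13/4
  d6 = d4 - d2/4 + 9 = 43/2
  d7 = 10 + d6*4 + 8 = 104
  d8 = d5/4 - d7/2 + d1 = -833/16
  d9 = d6 - d5 = 99/4
  d10 = d6*3 = 129/2
  d11 = d7*2 - d1*3 = 823/4
  d12 = d2*3 + d6 - d3 = 25/2
Walk from origin (0, 0):
  seg 1: up by d5 = -13/4 → (0, -13/4)
  seg 2: up by d4 = 13 → (0, 39/4)
  seg 3: left by d11 = 823/4 → (-823/4, 39/4)
  seg 4: left by d7 = 104 → (-1239/4, 39/4)
  seg 5: up by d1 = 3/4 → (-1239/4, 21/2)
  seg 6: left by d5 = -13/4 → (-613/2, 21/2)
  seg 7: up by d6 = 43/2 → (-613/2, 32)
  seg 8: right by d7 = 104 → (-405/2, 32)
  seg 9: left by d2 = 2 → (-409/2, 32)
  seg 10: down by d11 = 823/4 → (-409/2, -695/4)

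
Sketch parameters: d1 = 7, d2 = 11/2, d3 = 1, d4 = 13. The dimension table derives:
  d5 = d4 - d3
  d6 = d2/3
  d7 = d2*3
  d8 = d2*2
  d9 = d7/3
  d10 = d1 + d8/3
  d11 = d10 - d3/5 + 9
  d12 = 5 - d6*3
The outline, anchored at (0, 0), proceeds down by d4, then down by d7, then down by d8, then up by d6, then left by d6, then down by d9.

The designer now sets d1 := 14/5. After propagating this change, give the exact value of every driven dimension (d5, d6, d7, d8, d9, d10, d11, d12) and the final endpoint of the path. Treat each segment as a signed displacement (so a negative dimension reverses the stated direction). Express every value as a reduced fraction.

d5 = 12
d6 = 11/6
d7 = 33/2
d8 = 11
d9 = 11/2
d10 = 97/15
d11 = 229/15
d12 = -1/2
endpoint = (-11/6, -265/6)

Apply edit: d1 := 14/5
  d5 = d4 - d3 = 12
  d6 = d2/3 = 11/6
  d7 = d2*3 = 33/2
  d8 = d2*2 = 11
  d9 = d7/3 = 11/2
  d10 = d1 + d8/3 = 97/15
  d11 = d10 - d3/5 + 9 = 229/15
  d12 = 5 - d6*3 = -1/2
Walk from origin (0, 0):
  seg 1: down by d4 = 13 → (0, -13)
  seg 2: down by d7 = 33/2 → (0, -59/2)
  seg 3: down by d8 = 11 → (0, -81/2)
  seg 4: up by d6 = 11/6 → (0, -116/3)
  seg 5: left by d6 = 11/6 → (-11/6, -116/3)
  seg 6: down by d9 = 11/2 → (-11/6, -265/6)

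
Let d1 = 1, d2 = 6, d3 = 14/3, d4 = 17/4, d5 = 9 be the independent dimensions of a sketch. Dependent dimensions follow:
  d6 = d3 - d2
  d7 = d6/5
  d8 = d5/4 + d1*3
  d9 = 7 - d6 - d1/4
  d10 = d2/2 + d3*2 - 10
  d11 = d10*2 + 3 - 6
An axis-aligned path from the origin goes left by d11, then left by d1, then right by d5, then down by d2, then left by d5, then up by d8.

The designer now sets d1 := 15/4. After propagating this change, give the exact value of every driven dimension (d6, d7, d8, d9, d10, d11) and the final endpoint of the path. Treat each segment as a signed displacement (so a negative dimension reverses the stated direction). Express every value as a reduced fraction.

d6 = -4/3
d7 = -4/15
d8 = 27/2
d9 = 355/48
d10 = 7/3
d11 = 5/3
endpoint = (-65/12, 15/2)

Apply edit: d1 := 15/4
  d6 = d3 - d2 = -4/3
  d7 = d6/5 = -4/15
  d8 = d5/4 + d1*3 = 27/2
  d9 = 7 - d6 - d1/4 = 355/48
  d10 = d2/2 + d3*2 - 10 = 7/3
  d11 = d10*2 + 3 - 6 = 5/3
Walk from origin (0, 0):
  seg 1: left by d11 = 5/3 → (-5/3, 0)
  seg 2: left by d1 = 15/4 → (-65/12, 0)
  seg 3: right by d5 = 9 → (43/12, 0)
  seg 4: down by d2 = 6 → (43/12, -6)
  seg 5: left by d5 = 9 → (-65/12, -6)
  seg 6: up by d8 = 27/2 → (-65/12, 15/2)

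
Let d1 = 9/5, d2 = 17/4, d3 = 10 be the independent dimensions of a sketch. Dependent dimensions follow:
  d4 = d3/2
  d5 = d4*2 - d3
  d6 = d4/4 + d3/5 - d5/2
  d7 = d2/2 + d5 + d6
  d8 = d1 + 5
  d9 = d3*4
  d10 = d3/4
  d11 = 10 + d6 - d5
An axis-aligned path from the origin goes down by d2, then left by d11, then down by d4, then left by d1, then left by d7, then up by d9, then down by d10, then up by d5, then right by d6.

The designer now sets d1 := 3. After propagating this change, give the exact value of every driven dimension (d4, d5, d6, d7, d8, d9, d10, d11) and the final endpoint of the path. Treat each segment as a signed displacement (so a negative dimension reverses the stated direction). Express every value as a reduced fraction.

Apply edit: d1 := 3
  d4 = d3/2 = 5
  d5 = d4*2 - d3 = 0
  d6 = d4/4 + d3/5 - d5/2 = 13/4
  d7 = d2/2 + d5 + d6 = 43/8
  d8 = d1 + 5 = 8
  d9 = d3*4 = 40
  d10 = d3/4 = 5/2
  d11 = 10 + d6 - d5 = 53/4
Walk from origin (0, 0):
  seg 1: down by d2 = 17/4 → (0, -17/4)
  seg 2: left by d11 = 53/4 → (-53/4, -17/4)
  seg 3: down by d4 = 5 → (-53/4, -37/4)
  seg 4: left by d1 = 3 → (-65/4, -37/4)
  seg 5: left by d7 = 43/8 → (-173/8, -37/4)
  seg 6: up by d9 = 40 → (-173/8, 123/4)
  seg 7: down by d10 = 5/2 → (-173/8, 113/4)
  seg 8: up by d5 = 0 → (-173/8, 113/4)
  seg 9: right by d6 = 13/4 → (-147/8, 113/4)

d4 = 5
d5 = 0
d6 = 13/4
d7 = 43/8
d8 = 8
d9 = 40
d10 = 5/2
d11 = 53/4
endpoint = (-147/8, 113/4)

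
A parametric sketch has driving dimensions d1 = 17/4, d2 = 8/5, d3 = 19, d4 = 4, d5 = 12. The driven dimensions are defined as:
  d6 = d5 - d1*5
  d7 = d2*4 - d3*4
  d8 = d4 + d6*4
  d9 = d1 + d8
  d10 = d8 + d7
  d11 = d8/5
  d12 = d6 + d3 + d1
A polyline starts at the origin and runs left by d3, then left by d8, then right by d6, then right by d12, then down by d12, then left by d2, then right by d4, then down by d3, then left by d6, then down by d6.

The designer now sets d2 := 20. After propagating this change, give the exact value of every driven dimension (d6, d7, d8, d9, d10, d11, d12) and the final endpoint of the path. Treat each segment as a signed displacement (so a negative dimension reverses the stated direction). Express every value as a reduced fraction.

d6 = -37/4
d7 = 4
d8 = -33
d9 = -115/4
d10 = -29
d11 = -33/5
d12 = 14
endpoint = (12, -95/4)

Apply edit: d2 := 20
  d6 = d5 - d1*5 = -37/4
  d7 = d2*4 - d3*4 = 4
  d8 = d4 + d6*4 = -33
  d9 = d1 + d8 = -115/4
  d10 = d8 + d7 = -29
  d11 = d8/5 = -33/5
  d12 = d6 + d3 + d1 = 14
Walk from origin (0, 0):
  seg 1: left by d3 = 19 → (-19, 0)
  seg 2: left by d8 = -33 → (14, 0)
  seg 3: right by d6 = -37/4 → (19/4, 0)
  seg 4: right by d12 = 14 → (75/4, 0)
  seg 5: down by d12 = 14 → (75/4, -14)
  seg 6: left by d2 = 20 → (-5/4, -14)
  seg 7: right by d4 = 4 → (11/4, -14)
  seg 8: down by d3 = 19 → (11/4, -33)
  seg 9: left by d6 = -37/4 → (12, -33)
  seg 10: down by d6 = -37/4 → (12, -95/4)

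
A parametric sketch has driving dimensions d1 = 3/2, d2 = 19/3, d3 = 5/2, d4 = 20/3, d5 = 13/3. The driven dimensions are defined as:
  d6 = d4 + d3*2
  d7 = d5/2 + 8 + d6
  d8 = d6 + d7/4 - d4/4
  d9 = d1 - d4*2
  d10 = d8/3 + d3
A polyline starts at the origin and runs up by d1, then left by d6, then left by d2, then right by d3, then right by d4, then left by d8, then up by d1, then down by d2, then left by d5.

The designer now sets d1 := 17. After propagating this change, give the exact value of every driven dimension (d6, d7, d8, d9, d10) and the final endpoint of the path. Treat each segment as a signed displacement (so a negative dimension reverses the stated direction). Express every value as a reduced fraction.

Apply edit: d1 := 17
  d6 = d4 + d3*2 = 35/3
  d7 = d5/2 + 8 + d6 = 131/6
  d8 = d6 + d7/4 - d4/4 = 371/24
  d9 = d1 - d4*2 = 11/3
  d10 = d8/3 + d3 = 551/72
Walk from origin (0, 0):
  seg 1: up by d1 = 17 → (0, 17)
  seg 2: left by d6 = 35/3 → (-35/3, 17)
  seg 3: left by d2 = 19/3 → (-18, 17)
  seg 4: right by d3 = 5/2 → (-31/2, 17)
  seg 5: right by d4 = 20/3 → (-53/6, 17)
  seg 6: left by d8 = 371/24 → (-583/24, 17)
  seg 7: up by d1 = 17 → (-583/24, 34)
  seg 8: down by d2 = 19/3 → (-583/24, 83/3)
  seg 9: left by d5 = 13/3 → (-229/8, 83/3)

d6 = 35/3
d7 = 131/6
d8 = 371/24
d9 = 11/3
d10 = 551/72
endpoint = (-229/8, 83/3)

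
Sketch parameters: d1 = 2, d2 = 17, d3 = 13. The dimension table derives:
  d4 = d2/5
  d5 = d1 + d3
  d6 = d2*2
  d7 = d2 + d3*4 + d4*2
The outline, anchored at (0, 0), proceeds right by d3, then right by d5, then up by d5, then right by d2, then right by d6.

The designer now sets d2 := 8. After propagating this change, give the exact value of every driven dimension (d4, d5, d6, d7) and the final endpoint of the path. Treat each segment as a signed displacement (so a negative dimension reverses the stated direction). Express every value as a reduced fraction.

Apply edit: d2 := 8
  d4 = d2/5 = 8/5
  d5 = d1 + d3 = 15
  d6 = d2*2 = 16
  d7 = d2 + d3*4 + d4*2 = 316/5
Walk from origin (0, 0):
  seg 1: right by d3 = 13 → (13, 0)
  seg 2: right by d5 = 15 → (28, 0)
  seg 3: up by d5 = 15 → (28, 15)
  seg 4: right by d2 = 8 → (36, 15)
  seg 5: right by d6 = 16 → (52, 15)

d4 = 8/5
d5 = 15
d6 = 16
d7 = 316/5
endpoint = (52, 15)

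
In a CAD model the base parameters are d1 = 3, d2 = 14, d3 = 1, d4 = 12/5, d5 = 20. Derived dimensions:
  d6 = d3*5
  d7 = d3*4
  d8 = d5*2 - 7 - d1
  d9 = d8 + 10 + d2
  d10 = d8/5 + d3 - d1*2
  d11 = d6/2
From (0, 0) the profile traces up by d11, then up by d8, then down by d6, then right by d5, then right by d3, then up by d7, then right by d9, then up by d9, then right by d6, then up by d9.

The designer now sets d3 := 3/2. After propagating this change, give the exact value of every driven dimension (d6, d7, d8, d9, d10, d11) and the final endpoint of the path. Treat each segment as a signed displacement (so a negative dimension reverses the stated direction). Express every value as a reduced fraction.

d6 = 15/2
d7 = 6
d8 = 30
d9 = 54
d10 = 3/2
d11 = 15/4
endpoint = (83, 561/4)

Apply edit: d3 := 3/2
  d6 = d3*5 = 15/2
  d7 = d3*4 = 6
  d8 = d5*2 - 7 - d1 = 30
  d9 = d8 + 10 + d2 = 54
  d10 = d8/5 + d3 - d1*2 = 3/2
  d11 = d6/2 = 15/4
Walk from origin (0, 0):
  seg 1: up by d11 = 15/4 → (0, 15/4)
  seg 2: up by d8 = 30 → (0, 135/4)
  seg 3: down by d6 = 15/2 → (0, 105/4)
  seg 4: right by d5 = 20 → (20, 105/4)
  seg 5: right by d3 = 3/2 → (43/2, 105/4)
  seg 6: up by d7 = 6 → (43/2, 129/4)
  seg 7: right by d9 = 54 → (151/2, 129/4)
  seg 8: up by d9 = 54 → (151/2, 345/4)
  seg 9: right by d6 = 15/2 → (83, 345/4)
  seg 10: up by d9 = 54 → (83, 561/4)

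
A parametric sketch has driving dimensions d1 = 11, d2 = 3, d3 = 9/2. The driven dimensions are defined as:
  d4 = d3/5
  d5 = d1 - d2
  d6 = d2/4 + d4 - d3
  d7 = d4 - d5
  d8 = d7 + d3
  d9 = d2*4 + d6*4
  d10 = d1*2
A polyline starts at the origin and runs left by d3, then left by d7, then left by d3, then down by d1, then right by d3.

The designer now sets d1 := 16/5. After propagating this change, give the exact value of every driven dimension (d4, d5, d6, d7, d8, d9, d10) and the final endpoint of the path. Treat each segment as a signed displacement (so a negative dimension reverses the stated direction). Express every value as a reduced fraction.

Apply edit: d1 := 16/5
  d4 = d3/5 = 9/10
  d5 = d1 - d2 = 1/5
  d6 = d2/4 + d4 - d3 = -57/20
  d7 = d4 - d5 = 7/10
  d8 = d7 + d3 = 26/5
  d9 = d2*4 + d6*4 = 3/5
  d10 = d1*2 = 32/5
Walk from origin (0, 0):
  seg 1: left by d3 = 9/2 → (-9/2, 0)
  seg 2: left by d7 = 7/10 → (-26/5, 0)
  seg 3: left by d3 = 9/2 → (-97/10, 0)
  seg 4: down by d1 = 16/5 → (-97/10, -16/5)
  seg 5: right by d3 = 9/2 → (-26/5, -16/5)

d4 = 9/10
d5 = 1/5
d6 = -57/20
d7 = 7/10
d8 = 26/5
d9 = 3/5
d10 = 32/5
endpoint = (-26/5, -16/5)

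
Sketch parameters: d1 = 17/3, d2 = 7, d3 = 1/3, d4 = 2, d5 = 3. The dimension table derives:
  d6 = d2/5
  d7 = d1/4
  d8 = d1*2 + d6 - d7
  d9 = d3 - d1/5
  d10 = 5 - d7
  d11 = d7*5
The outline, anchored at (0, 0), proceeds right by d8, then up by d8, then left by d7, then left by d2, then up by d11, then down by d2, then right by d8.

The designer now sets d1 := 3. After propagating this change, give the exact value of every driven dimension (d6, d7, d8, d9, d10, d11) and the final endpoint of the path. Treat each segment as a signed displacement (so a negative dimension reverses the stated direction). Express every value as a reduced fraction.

Apply edit: d1 := 3
  d6 = d2/5 = 7/5
  d7 = d1/4 = 3/4
  d8 = d1*2 + d6 - d7 = 133/20
  d9 = d3 - d1/5 = -4/15
  d10 = 5 - d7 = 17/4
  d11 = d7*5 = 15/4
Walk from origin (0, 0):
  seg 1: right by d8 = 133/20 → (133/20, 0)
  seg 2: up by d8 = 133/20 → (133/20, 133/20)
  seg 3: left by d7 = 3/4 → (59/10, 133/20)
  seg 4: left by d2 = 7 → (-11/10, 133/20)
  seg 5: up by d11 = 15/4 → (-11/10, 52/5)
  seg 6: down by d2 = 7 → (-11/10, 17/5)
  seg 7: right by d8 = 133/20 → (111/20, 17/5)

d6 = 7/5
d7 = 3/4
d8 = 133/20
d9 = -4/15
d10 = 17/4
d11 = 15/4
endpoint = (111/20, 17/5)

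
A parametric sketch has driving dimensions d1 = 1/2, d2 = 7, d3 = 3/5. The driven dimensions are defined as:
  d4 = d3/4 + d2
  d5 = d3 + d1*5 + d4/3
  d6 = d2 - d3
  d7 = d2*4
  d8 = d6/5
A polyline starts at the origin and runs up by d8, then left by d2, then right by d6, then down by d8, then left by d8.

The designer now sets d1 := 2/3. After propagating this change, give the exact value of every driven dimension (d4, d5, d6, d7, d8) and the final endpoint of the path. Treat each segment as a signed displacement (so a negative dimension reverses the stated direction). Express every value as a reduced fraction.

Apply edit: d1 := 2/3
  d4 = d3/4 + d2 = 143/20
  d5 = d3 + d1*5 + d4/3 = 379/60
  d6 = d2 - d3 = 32/5
  d7 = d2*4 = 28
  d8 = d6/5 = 32/25
Walk from origin (0, 0):
  seg 1: up by d8 = 32/25 → (0, 32/25)
  seg 2: left by d2 = 7 → (-7, 32/25)
  seg 3: right by d6 = 32/5 → (-3/5, 32/25)
  seg 4: down by d8 = 32/25 → (-3/5, 0)
  seg 5: left by d8 = 32/25 → (-47/25, 0)

d4 = 143/20
d5 = 379/60
d6 = 32/5
d7 = 28
d8 = 32/25
endpoint = (-47/25, 0)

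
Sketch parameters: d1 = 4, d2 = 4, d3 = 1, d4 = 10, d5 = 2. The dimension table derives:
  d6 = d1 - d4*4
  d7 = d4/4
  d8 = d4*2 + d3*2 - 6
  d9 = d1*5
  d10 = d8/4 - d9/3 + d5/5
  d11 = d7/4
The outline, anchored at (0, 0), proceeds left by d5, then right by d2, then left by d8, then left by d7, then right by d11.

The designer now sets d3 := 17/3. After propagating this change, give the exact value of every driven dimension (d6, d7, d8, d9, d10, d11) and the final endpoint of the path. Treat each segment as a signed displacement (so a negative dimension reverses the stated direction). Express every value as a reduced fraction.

Apply edit: d3 := 17/3
  d6 = d1 - d4*4 = -36
  d7 = d4/4 = 5/2
  d8 = d4*2 + d3*2 - 6 = 76/3
  d9 = d1*5 = 20
  d10 = d8/4 - d9/3 + d5/5 = 1/15
  d11 = d7/4 = 5/8
Walk from origin (0, 0):
  seg 1: left by d5 = 2 → (-2, 0)
  seg 2: right by d2 = 4 → (2, 0)
  seg 3: left by d8 = 76/3 → (-70/3, 0)
  seg 4: left by d7 = 5/2 → (-155/6, 0)
  seg 5: right by d11 = 5/8 → (-605/24, 0)

d6 = -36
d7 = 5/2
d8 = 76/3
d9 = 20
d10 = 1/15
d11 = 5/8
endpoint = (-605/24, 0)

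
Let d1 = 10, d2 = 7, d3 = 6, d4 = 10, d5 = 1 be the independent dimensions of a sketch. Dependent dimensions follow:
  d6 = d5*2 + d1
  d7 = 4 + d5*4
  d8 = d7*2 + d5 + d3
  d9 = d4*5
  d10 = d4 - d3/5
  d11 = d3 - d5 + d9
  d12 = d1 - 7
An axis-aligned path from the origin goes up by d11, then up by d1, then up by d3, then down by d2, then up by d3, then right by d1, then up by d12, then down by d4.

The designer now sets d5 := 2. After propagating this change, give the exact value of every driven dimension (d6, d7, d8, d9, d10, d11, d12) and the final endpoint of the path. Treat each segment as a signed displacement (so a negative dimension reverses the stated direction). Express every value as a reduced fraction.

Apply edit: d5 := 2
  d6 = d5*2 + d1 = 14
  d7 = 4 + d5*4 = 12
  d8 = d7*2 + d5 + d3 = 32
  d9 = d4*5 = 50
  d10 = d4 - d3/5 = 44/5
  d11 = d3 - d5 + d9 = 54
  d12 = d1 - 7 = 3
Walk from origin (0, 0):
  seg 1: up by d11 = 54 → (0, 54)
  seg 2: up by d1 = 10 → (0, 64)
  seg 3: up by d3 = 6 → (0, 70)
  seg 4: down by d2 = 7 → (0, 63)
  seg 5: up by d3 = 6 → (0, 69)
  seg 6: right by d1 = 10 → (10, 69)
  seg 7: up by d12 = 3 → (10, 72)
  seg 8: down by d4 = 10 → (10, 62)

d6 = 14
d7 = 12
d8 = 32
d9 = 50
d10 = 44/5
d11 = 54
d12 = 3
endpoint = (10, 62)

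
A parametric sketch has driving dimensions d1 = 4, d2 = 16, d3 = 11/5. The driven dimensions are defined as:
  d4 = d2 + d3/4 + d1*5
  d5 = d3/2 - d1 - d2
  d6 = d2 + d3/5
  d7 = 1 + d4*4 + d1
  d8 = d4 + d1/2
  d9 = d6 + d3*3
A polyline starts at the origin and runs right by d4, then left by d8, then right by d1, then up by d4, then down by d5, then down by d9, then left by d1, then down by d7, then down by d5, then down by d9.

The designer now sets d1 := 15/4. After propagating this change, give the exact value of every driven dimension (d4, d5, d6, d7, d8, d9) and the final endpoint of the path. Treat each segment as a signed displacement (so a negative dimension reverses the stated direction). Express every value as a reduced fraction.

Apply edit: d1 := 15/4
  d4 = d2 + d3/4 + d1*5 = 353/10
  d5 = d3/2 - d1 - d2 = -373/20
  d6 = d2 + d3/5 = 411/25
  d7 = 1 + d4*4 + d1 = 2919/20
  d8 = d4 + d1/2 = 1487/40
  d9 = d6 + d3*3 = 576/25
Walk from origin (0, 0):
  seg 1: right by d4 = 353/10 → (353/10, 0)
  seg 2: left by d8 = 1487/40 → (-15/8, 0)
  seg 3: right by d1 = 15/4 → (15/8, 0)
  seg 4: up by d4 = 353/10 → (15/8, 353/10)
  seg 5: down by d5 = -373/20 → (15/8, 1079/20)
  seg 6: down by d9 = 576/25 → (15/8, 3091/100)
  seg 7: left by d1 = 15/4 → (-15/8, 3091/100)
  seg 8: down by d7 = 2919/20 → (-15/8, -2876/25)
  seg 9: down by d5 = -373/20 → (-15/8, -9639/100)
  seg 10: down by d9 = 576/25 → (-15/8, -11943/100)

d4 = 353/10
d5 = -373/20
d6 = 411/25
d7 = 2919/20
d8 = 1487/40
d9 = 576/25
endpoint = (-15/8, -11943/100)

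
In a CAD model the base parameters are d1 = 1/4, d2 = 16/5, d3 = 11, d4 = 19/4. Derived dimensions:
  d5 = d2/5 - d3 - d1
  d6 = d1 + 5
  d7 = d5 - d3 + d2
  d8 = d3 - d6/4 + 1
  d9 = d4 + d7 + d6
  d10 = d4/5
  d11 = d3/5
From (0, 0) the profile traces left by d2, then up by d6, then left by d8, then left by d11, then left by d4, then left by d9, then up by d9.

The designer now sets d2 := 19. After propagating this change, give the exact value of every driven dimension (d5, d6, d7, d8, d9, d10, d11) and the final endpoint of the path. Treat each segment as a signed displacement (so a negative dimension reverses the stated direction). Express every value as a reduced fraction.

d5 = -149/20
d6 = 21/4
d7 = 11/20
d8 = 171/16
d9 = 211/20
d10 = 19/20
d11 = 11/5
endpoint = (-755/16, 79/5)

Apply edit: d2 := 19
  d5 = d2/5 - d3 - d1 = -149/20
  d6 = d1 + 5 = 21/4
  d7 = d5 - d3 + d2 = 11/20
  d8 = d3 - d6/4 + 1 = 171/16
  d9 = d4 + d7 + d6 = 211/20
  d10 = d4/5 = 19/20
  d11 = d3/5 = 11/5
Walk from origin (0, 0):
  seg 1: left by d2 = 19 → (-19, 0)
  seg 2: up by d6 = 21/4 → (-19, 21/4)
  seg 3: left by d8 = 171/16 → (-475/16, 21/4)
  seg 4: left by d11 = 11/5 → (-2551/80, 21/4)
  seg 5: left by d4 = 19/4 → (-2931/80, 21/4)
  seg 6: left by d9 = 211/20 → (-755/16, 21/4)
  seg 7: up by d9 = 211/20 → (-755/16, 79/5)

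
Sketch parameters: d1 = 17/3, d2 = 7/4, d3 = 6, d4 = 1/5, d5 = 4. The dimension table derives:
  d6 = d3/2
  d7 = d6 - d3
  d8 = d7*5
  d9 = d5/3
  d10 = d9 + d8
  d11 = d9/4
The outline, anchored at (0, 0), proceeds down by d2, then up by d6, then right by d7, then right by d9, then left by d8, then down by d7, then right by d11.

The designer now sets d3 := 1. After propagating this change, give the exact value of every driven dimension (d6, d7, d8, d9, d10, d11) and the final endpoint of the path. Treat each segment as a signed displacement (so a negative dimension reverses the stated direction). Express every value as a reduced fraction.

Apply edit: d3 := 1
  d6 = d3/2 = 1/2
  d7 = d6 - d3 = -1/2
  d8 = d7*5 = -5/2
  d9 = d5/3 = 4/3
  d10 = d9 + d8 = -7/6
  d11 = d9/4 = 1/3
Walk from origin (0, 0):
  seg 1: down by d2 = 7/4 → (0, -7/4)
  seg 2: up by d6 = 1/2 → (0, -5/4)
  seg 3: right by d7 = -1/2 → (-1/2, -5/4)
  seg 4: right by d9 = 4/3 → (5/6, -5/4)
  seg 5: left by d8 = -5/2 → (10/3, -5/4)
  seg 6: down by d7 = -1/2 → (10/3, -3/4)
  seg 7: right by d11 = 1/3 → (11/3, -3/4)

d6 = 1/2
d7 = -1/2
d8 = -5/2
d9 = 4/3
d10 = -7/6
d11 = 1/3
endpoint = (11/3, -3/4)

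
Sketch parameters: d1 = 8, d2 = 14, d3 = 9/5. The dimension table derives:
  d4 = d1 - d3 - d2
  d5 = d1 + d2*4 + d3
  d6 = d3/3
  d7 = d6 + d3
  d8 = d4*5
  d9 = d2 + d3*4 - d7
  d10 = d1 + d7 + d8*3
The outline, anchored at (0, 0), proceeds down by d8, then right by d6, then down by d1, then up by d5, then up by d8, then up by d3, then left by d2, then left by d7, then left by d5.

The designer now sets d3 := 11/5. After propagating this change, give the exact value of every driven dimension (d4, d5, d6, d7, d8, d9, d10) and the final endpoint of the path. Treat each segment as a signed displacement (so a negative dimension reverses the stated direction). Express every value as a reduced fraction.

d4 = -41/5
d5 = 331/5
d6 = 11/15
d7 = 44/15
d8 = -41
d9 = 298/15
d10 = -1681/15
endpoint = (-412/5, 302/5)

Apply edit: d3 := 11/5
  d4 = d1 - d3 - d2 = -41/5
  d5 = d1 + d2*4 + d3 = 331/5
  d6 = d3/3 = 11/15
  d7 = d6 + d3 = 44/15
  d8 = d4*5 = -41
  d9 = d2 + d3*4 - d7 = 298/15
  d10 = d1 + d7 + d8*3 = -1681/15
Walk from origin (0, 0):
  seg 1: down by d8 = -41 → (0, 41)
  seg 2: right by d6 = 11/15 → (11/15, 41)
  seg 3: down by d1 = 8 → (11/15, 33)
  seg 4: up by d5 = 331/5 → (11/15, 496/5)
  seg 5: up by d8 = -41 → (11/15, 291/5)
  seg 6: up by d3 = 11/5 → (11/15, 302/5)
  seg 7: left by d2 = 14 → (-199/15, 302/5)
  seg 8: left by d7 = 44/15 → (-81/5, 302/5)
  seg 9: left by d5 = 331/5 → (-412/5, 302/5)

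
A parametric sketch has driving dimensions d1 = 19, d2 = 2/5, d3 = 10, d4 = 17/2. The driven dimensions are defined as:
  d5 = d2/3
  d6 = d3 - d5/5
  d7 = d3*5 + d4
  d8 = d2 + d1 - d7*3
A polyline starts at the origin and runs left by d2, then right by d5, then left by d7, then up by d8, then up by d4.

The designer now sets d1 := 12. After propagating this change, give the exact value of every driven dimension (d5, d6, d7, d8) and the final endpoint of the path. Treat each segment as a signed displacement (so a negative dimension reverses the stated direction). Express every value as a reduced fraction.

d5 = 2/15
d6 = 748/75
d7 = 117/2
d8 = -1631/10
endpoint = (-1763/30, -773/5)

Apply edit: d1 := 12
  d5 = d2/3 = 2/15
  d6 = d3 - d5/5 = 748/75
  d7 = d3*5 + d4 = 117/2
  d8 = d2 + d1 - d7*3 = -1631/10
Walk from origin (0, 0):
  seg 1: left by d2 = 2/5 → (-2/5, 0)
  seg 2: right by d5 = 2/15 → (-4/15, 0)
  seg 3: left by d7 = 117/2 → (-1763/30, 0)
  seg 4: up by d8 = -1631/10 → (-1763/30, -1631/10)
  seg 5: up by d4 = 17/2 → (-1763/30, -773/5)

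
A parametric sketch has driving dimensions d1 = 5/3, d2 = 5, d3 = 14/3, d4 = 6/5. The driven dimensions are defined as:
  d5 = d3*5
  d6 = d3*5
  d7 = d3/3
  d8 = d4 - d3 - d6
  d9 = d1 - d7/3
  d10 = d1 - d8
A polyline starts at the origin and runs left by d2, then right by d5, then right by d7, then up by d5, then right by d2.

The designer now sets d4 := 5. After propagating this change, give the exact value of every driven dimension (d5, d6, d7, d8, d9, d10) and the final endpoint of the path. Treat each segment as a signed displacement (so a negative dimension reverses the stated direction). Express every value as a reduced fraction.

Apply edit: d4 := 5
  d5 = d3*5 = 70/3
  d6 = d3*5 = 70/3
  d7 = d3/3 = 14/9
  d8 = d4 - d3 - d6 = -23
  d9 = d1 - d7/3 = 31/27
  d10 = d1 - d8 = 74/3
Walk from origin (0, 0):
  seg 1: left by d2 = 5 → (-5, 0)
  seg 2: right by d5 = 70/3 → (55/3, 0)
  seg 3: right by d7 = 14/9 → (179/9, 0)
  seg 4: up by d5 = 70/3 → (179/9, 70/3)
  seg 5: right by d2 = 5 → (224/9, 70/3)

d5 = 70/3
d6 = 70/3
d7 = 14/9
d8 = -23
d9 = 31/27
d10 = 74/3
endpoint = (224/9, 70/3)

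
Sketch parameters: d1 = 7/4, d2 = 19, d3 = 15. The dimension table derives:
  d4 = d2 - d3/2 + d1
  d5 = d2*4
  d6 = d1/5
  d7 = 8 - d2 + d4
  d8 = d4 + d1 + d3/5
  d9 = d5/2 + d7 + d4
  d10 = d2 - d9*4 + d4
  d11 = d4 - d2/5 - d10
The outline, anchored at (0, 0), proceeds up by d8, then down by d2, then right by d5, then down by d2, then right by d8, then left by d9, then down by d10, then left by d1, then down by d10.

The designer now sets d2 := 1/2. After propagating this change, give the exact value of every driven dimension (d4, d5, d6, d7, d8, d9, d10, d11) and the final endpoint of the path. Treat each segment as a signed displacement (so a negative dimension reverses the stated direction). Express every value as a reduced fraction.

Apply edit: d2 := 1/2
  d4 = d2 - d3/2 + d1 = -21/4
  d5 = d2*4 = 2
  d6 = d1/5 = 7/20
  d7 = 8 - d2 + d4 = 9/4
  d8 = d4 + d1 + d3/5 = -1/2
  d9 = d5/2 + d7 + d4 = -2
  d10 = d2 - d9*4 + d4 = 13/4
  d11 = d4 - d2/5 - d10 = -43/5
Walk from origin (0, 0):
  seg 1: up by d8 = -1/2 → (0, -1/2)
  seg 2: down by d2 = 1/2 → (0, -1)
  seg 3: right by d5 = 2 → (2, -1)
  seg 4: down by d2 = 1/2 → (2, -3/2)
  seg 5: right by d8 = -1/2 → (3/2, -3/2)
  seg 6: left by d9 = -2 → (7/2, -3/2)
  seg 7: down by d10 = 13/4 → (7/2, -19/4)
  seg 8: left by d1 = 7/4 → (7/4, -19/4)
  seg 9: down by d10 = 13/4 → (7/4, -8)

d4 = -21/4
d5 = 2
d6 = 7/20
d7 = 9/4
d8 = -1/2
d9 = -2
d10 = 13/4
d11 = -43/5
endpoint = (7/4, -8)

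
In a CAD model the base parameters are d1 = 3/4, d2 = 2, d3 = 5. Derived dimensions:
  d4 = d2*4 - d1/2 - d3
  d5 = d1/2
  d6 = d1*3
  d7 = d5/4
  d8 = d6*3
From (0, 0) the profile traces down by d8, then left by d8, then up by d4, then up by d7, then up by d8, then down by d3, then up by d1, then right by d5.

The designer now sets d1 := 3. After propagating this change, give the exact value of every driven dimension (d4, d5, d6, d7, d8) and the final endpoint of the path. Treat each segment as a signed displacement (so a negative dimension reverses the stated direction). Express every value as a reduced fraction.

Apply edit: d1 := 3
  d4 = d2*4 - d1/2 - d3 = 3/2
  d5 = d1/2 = 3/2
  d6 = d1*3 = 9
  d7 = d5/4 = 3/8
  d8 = d6*3 = 27
Walk from origin (0, 0):
  seg 1: down by d8 = 27 → (0, -27)
  seg 2: left by d8 = 27 → (-27, -27)
  seg 3: up by d4 = 3/2 → (-27, -51/2)
  seg 4: up by d7 = 3/8 → (-27, -201/8)
  seg 5: up by d8 = 27 → (-27, 15/8)
  seg 6: down by d3 = 5 → (-27, -25/8)
  seg 7: up by d1 = 3 → (-27, -1/8)
  seg 8: right by d5 = 3/2 → (-51/2, -1/8)

d4 = 3/2
d5 = 3/2
d6 = 9
d7 = 3/8
d8 = 27
endpoint = (-51/2, -1/8)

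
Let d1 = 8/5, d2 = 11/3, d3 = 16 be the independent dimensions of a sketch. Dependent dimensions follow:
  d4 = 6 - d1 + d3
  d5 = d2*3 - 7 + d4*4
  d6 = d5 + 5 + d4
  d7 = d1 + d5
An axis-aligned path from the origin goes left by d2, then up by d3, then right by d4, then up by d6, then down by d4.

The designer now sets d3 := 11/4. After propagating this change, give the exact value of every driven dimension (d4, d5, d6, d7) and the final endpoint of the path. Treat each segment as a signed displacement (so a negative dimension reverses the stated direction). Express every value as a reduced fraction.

Apply edit: d3 := 11/4
  d4 = 6 - d1 + d3 = 143/20
  d5 = d2*3 - 7 + d4*4 = 163/5
  d6 = d5 + 5 + d4 = 179/4
  d7 = d1 + d5 = 171/5
Walk from origin (0, 0):
  seg 1: left by d2 = 11/3 → (-11/3, 0)
  seg 2: up by d3 = 11/4 → (-11/3, 11/4)
  seg 3: right by d4 = 143/20 → (209/60, 11/4)
  seg 4: up by d6 = 179/4 → (209/60, 95/2)
  seg 5: down by d4 = 143/20 → (209/60, 807/20)

d4 = 143/20
d5 = 163/5
d6 = 179/4
d7 = 171/5
endpoint = (209/60, 807/20)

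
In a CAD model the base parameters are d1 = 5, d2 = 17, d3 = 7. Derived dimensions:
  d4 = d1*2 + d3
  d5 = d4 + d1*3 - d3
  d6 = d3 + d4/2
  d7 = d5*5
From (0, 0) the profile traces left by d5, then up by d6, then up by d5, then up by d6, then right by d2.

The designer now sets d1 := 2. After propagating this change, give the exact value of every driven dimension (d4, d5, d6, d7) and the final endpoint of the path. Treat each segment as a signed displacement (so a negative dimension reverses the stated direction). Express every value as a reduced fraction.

Apply edit: d1 := 2
  d4 = d1*2 + d3 = 11
  d5 = d4 + d1*3 - d3 = 10
  d6 = d3 + d4/2 = 25/2
  d7 = d5*5 = 50
Walk from origin (0, 0):
  seg 1: left by d5 = 10 → (-10, 0)
  seg 2: up by d6 = 25/2 → (-10, 25/2)
  seg 3: up by d5 = 10 → (-10, 45/2)
  seg 4: up by d6 = 25/2 → (-10, 35)
  seg 5: right by d2 = 17 → (7, 35)

d4 = 11
d5 = 10
d6 = 25/2
d7 = 50
endpoint = (7, 35)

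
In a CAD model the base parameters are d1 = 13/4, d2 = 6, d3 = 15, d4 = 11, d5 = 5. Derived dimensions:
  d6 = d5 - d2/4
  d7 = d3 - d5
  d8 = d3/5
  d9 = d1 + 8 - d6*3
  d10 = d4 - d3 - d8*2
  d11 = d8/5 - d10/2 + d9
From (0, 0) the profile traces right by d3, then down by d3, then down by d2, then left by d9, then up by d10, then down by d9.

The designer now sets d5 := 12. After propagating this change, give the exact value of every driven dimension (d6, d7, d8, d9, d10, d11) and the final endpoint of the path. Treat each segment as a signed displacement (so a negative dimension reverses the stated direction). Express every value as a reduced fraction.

Apply edit: d5 := 12
  d6 = d5 - d2/4 = 21/2
  d7 = d3 - d5 = 3
  d8 = d3/5 = 3
  d9 = d1 + 8 - d6*3 = -81/4
  d10 = d4 - d3 - d8*2 = -10
  d11 = d8/5 - d10/2 + d9 = -293/20
Walk from origin (0, 0):
  seg 1: right by d3 = 15 → (15, 0)
  seg 2: down by d3 = 15 → (15, -15)
  seg 3: down by d2 = 6 → (15, -21)
  seg 4: left by d9 = -81/4 → (141/4, -21)
  seg 5: up by d10 = -10 → (141/4, -31)
  seg 6: down by d9 = -81/4 → (141/4, -43/4)

d6 = 21/2
d7 = 3
d8 = 3
d9 = -81/4
d10 = -10
d11 = -293/20
endpoint = (141/4, -43/4)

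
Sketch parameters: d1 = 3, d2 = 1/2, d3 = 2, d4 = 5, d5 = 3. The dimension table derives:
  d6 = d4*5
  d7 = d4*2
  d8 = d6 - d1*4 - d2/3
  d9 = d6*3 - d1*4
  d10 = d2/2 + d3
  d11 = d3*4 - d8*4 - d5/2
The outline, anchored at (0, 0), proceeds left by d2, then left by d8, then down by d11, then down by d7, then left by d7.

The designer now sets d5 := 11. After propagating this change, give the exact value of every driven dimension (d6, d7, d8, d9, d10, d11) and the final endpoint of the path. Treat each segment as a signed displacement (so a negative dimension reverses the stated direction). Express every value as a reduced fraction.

Apply edit: d5 := 11
  d6 = d4*5 = 25
  d7 = d4*2 = 10
  d8 = d6 - d1*4 - d2/3 = 77/6
  d9 = d6*3 - d1*4 = 63
  d10 = d2/2 + d3 = 9/4
  d11 = d3*4 - d8*4 - d5/2 = -293/6
Walk from origin (0, 0):
  seg 1: left by d2 = 1/2 → (-1/2, 0)
  seg 2: left by d8 = 77/6 → (-40/3, 0)
  seg 3: down by d11 = -293/6 → (-40/3, 293/6)
  seg 4: down by d7 = 10 → (-40/3, 233/6)
  seg 5: left by d7 = 10 → (-70/3, 233/6)

d6 = 25
d7 = 10
d8 = 77/6
d9 = 63
d10 = 9/4
d11 = -293/6
endpoint = (-70/3, 233/6)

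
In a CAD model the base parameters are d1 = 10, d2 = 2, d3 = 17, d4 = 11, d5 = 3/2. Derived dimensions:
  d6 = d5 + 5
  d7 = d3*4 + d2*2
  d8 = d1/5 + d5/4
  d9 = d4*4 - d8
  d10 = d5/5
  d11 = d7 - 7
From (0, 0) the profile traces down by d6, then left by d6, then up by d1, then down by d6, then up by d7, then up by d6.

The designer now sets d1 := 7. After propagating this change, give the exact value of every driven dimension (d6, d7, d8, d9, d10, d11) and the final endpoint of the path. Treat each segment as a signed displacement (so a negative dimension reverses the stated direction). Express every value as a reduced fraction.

Apply edit: d1 := 7
  d6 = d5 + 5 = 13/2
  d7 = d3*4 + d2*2 = 72
  d8 = d1/5 + d5/4 = 71/40
  d9 = d4*4 - d8 = 1689/40
  d10 = d5/5 = 3/10
  d11 = d7 - 7 = 65
Walk from origin (0, 0):
  seg 1: down by d6 = 13/2 → (0, -13/2)
  seg 2: left by d6 = 13/2 → (-13/2, -13/2)
  seg 3: up by d1 = 7 → (-13/2, 1/2)
  seg 4: down by d6 = 13/2 → (-13/2, -6)
  seg 5: up by d7 = 72 → (-13/2, 66)
  seg 6: up by d6 = 13/2 → (-13/2, 145/2)

d6 = 13/2
d7 = 72
d8 = 71/40
d9 = 1689/40
d10 = 3/10
d11 = 65
endpoint = (-13/2, 145/2)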